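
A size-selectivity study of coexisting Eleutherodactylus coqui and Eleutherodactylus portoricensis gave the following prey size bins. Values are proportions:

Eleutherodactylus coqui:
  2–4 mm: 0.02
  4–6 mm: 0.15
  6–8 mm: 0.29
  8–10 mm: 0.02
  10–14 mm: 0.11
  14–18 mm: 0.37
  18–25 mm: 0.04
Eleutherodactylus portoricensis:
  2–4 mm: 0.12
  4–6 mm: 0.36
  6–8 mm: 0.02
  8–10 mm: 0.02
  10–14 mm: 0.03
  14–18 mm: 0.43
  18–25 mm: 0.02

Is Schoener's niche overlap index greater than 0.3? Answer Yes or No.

Σ|p₁ᵢ − p₂ᵢ| = 0.10 + 0.21 + 0.27 + 0.00 + 0.08 + 0.06 + 0.02 = 0.74
D = 1 − ½ × 0.74 = 1 − 0.370 = 0.6300
D = 0.6300 > 0.3 → Yes.

Yes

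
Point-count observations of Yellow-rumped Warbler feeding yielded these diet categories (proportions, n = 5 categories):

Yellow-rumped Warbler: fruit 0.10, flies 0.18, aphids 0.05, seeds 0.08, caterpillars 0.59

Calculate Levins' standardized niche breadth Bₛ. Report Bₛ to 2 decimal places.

0.38

Σpᵢ² = 0.10² + 0.18² + 0.05² + 0.08² + 0.59² = 0.0100 + 0.0324 + 0.0025 + 0.0064 + 0.3481 = 0.3994
B = 1 / 0.3994 = 2.5038
Bₛ = (B − 1)/(n − 1) = (2.5038 − 1)/(5 − 1) = 1.5038/4 = 0.3760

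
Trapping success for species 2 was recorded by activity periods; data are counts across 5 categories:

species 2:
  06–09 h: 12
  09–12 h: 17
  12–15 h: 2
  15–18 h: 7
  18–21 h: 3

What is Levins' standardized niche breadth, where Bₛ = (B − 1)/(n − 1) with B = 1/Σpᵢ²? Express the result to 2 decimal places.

Proportions for species 2 (n=41): 12/41=0.2927, 17/41=0.4146, 2/41=0.0488, 7/41=0.1707, 3/41=0.0732
Σpᵢ² = 0.2927² + 0.4146² + 0.0488² + 0.1707² + 0.0732² = 0.085673 + 0.171893 + 0.002381 + 0.029138 + 0.005358 = 0.294443
B = 1 / 0.294443 = 3.3962
Bₛ = (B − 1)/(n − 1) = (3.3962 − 1)/(5 − 1) = 2.3962/4 = 0.5991

0.60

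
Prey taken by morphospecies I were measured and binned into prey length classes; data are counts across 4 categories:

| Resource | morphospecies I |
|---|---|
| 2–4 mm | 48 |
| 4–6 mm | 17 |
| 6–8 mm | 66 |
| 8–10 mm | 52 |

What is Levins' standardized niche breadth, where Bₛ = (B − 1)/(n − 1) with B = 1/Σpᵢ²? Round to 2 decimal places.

0.82

Proportions for morphospecies I (n=183): 48/183=0.2623, 17/183=0.0929, 66/183=0.3607, 52/183=0.2842
Σpᵢ² = 0.2623² + 0.0929² + 0.3607² + 0.2842² = 0.068801 + 0.008630 + 0.130104 + 0.080770 = 0.288305
B = 1 / 0.288305 = 3.4685
Bₛ = (B − 1)/(n − 1) = (3.4685 − 1)/(4 − 1) = 2.4685/3 = 0.8228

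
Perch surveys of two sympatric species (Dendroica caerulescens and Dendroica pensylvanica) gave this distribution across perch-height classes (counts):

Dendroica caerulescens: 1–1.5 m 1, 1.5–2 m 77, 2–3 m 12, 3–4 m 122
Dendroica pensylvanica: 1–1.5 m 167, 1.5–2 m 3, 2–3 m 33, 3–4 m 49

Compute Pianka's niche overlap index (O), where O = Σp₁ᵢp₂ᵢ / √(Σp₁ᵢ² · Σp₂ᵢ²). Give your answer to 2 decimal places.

0.26

Proportions for Dendroica caerulescens (n=212): 1/212=0.0047, 77/212=0.3632, 12/212=0.0566, 122/212=0.5755
Proportions for Dendroica pensylvanica (n=252): 167/252=0.6627, 3/252=0.0119, 33/252=0.1310, 49/252=0.1944
Σ p₁ᵢp₂ᵢ = 0.003115 + 0.004322 + 0.007415 + 0.111877 = 0.126729
Σp_1ᵢ² = 0.0047² + 0.3632² + 0.0566² + 0.5755² = 0.000022 + 0.131914 + 0.003204 + 0.331200 = 0.466340
Σp_2ᵢ² = 0.6627² + 0.0119² + 0.1310² + 0.1944² = 0.439171 + 0.000142 + 0.017161 + 0.037791 = 0.494265
O = 0.126729 / √(0.466340 × 0.494265) = 0.126729 / 0.4800995 = 0.2640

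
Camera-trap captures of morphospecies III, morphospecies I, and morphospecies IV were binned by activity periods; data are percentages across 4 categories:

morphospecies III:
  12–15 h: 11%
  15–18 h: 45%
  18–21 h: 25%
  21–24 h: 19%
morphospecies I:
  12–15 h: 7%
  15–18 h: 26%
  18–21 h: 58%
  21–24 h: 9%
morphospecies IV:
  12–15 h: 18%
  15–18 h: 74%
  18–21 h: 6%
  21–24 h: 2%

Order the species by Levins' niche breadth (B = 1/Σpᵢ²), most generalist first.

Convert percentages to proportions (divide by 100).
Σp_IIIᵢ² = 0.11² + 0.45² + 0.25² + 0.19² = 0.0121 + 0.2025 + 0.0625 + 0.0361 = 0.3132
B_III = 1 / 0.3132 = 3.1928
Σp_Iᵢ² = 0.07² + 0.26² + 0.58² + 0.09² = 0.0049 + 0.0676 + 0.3364 + 0.0081 = 0.4170
B_I = 1 / 0.4170 = 2.3981
Σp_IVᵢ² = 0.18² + 0.74² + 0.06² + 0.02² = 0.0324 + 0.5476 + 0.0036 + 0.0004 = 0.5840
B_IV = 1 / 0.5840 = 1.7123
Ranking by B (broadest → narrowest): morphospecies III (3.19) > morphospecies I (2.40) > morphospecies IV (1.71)

morphospecies III > morphospecies I > morphospecies IV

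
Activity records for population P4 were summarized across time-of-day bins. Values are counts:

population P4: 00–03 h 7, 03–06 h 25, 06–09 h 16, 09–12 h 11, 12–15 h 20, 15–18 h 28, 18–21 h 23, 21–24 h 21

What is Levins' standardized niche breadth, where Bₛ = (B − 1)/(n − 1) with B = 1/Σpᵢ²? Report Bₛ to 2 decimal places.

Proportions for population P4 (n=151): 7/151=0.0464, 25/151=0.1656, 16/151=0.1060, 11/151=0.0728, 20/151=0.1325, 28/151=0.1854, 23/151=0.1523, 21/151=0.1391
Σpᵢ² = 0.0464² + 0.1656² + 0.1060² + 0.0728² + 0.1325² + 0.1854² + 0.1523² + 0.1391² = 0.002153 + 0.027423 + 0.011236 + 0.005300 + 0.017556 + 0.034373 + 0.023195 + 0.019349 = 0.140585
B = 1 / 0.140585 = 7.1131
Bₛ = (B − 1)/(n − 1) = (7.1131 − 1)/(8 − 1) = 6.1131/7 = 0.8733

0.87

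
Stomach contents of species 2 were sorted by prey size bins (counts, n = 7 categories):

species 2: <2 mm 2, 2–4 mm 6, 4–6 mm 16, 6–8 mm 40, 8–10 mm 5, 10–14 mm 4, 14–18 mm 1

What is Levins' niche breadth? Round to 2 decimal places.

2.83

Proportions for species 2 (n=74): 2/74=0.0270, 6/74=0.0811, 16/74=0.2162, 40/74=0.5405, 5/74=0.0676, 4/74=0.0541, 1/74=0.0135
Σpᵢ² = 0.0270² + 0.0811² + 0.2162² + 0.5405² + 0.0676² + 0.0541² + 0.0135² = 0.000729 + 0.006577 + 0.046742 + 0.292140 + 0.004570 + 0.002927 + 0.000182 = 0.353867
B = 1 / 0.353867 = 2.8259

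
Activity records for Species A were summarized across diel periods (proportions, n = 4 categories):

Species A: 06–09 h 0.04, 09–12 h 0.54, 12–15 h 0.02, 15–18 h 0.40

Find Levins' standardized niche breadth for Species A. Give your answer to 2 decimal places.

Σpᵢ² = 0.04² + 0.54² + 0.02² + 0.40² = 0.0016 + 0.2916 + 0.0004 + 0.1600 = 0.4536
B = 1 / 0.4536 = 2.2046
Bₛ = (B − 1)/(n − 1) = (2.2046 − 1)/(4 − 1) = 1.2046/3 = 0.4015

0.40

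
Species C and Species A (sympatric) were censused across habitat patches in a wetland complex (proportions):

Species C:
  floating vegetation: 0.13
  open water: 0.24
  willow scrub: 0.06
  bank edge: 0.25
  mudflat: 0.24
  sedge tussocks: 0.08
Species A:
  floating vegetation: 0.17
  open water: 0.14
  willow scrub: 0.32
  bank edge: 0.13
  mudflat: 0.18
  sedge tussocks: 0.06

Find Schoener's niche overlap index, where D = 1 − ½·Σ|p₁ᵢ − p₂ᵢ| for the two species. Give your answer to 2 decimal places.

0.70

Σ|p₁ᵢ − p₂ᵢ| = 0.04 + 0.10 + 0.26 + 0.12 + 0.06 + 0.02 = 0.60
D = 1 − ½ × 0.60 = 1 − 0.300 = 0.7000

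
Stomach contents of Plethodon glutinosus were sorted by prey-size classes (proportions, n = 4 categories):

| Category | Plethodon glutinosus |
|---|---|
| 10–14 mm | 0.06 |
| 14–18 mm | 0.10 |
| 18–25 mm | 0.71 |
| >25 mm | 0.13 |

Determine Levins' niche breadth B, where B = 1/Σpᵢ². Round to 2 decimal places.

Σpᵢ² = 0.06² + 0.10² + 0.71² + 0.13² = 0.0036 + 0.0100 + 0.5041 + 0.0169 = 0.5346
B = 1 / 0.5346 = 1.8706

1.87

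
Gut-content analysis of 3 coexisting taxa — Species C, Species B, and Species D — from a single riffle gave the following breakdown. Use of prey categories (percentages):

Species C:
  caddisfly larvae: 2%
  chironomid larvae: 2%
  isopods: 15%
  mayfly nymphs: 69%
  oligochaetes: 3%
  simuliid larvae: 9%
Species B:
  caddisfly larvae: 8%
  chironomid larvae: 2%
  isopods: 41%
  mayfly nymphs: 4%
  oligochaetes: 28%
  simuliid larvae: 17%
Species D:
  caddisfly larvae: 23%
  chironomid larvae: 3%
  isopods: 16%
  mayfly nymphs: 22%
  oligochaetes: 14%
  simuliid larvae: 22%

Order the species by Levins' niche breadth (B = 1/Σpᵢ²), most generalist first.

Convert percentages to proportions (divide by 100).
Σp_Cᵢ² = 0.02² + 0.02² + 0.15² + 0.69² + 0.03² + 0.09² = 0.0004 + 0.0004 + 0.0225 + 0.4761 + 0.0009 + 0.0081 = 0.5084
B_C = 1 / 0.5084 = 1.9670
Σp_Bᵢ² = 0.08² + 0.02² + 0.41² + 0.04² + 0.28² + 0.17² = 0.0064 + 0.0004 + 0.1681 + 0.0016 + 0.0784 + 0.0289 = 0.2838
B_B = 1 / 0.2838 = 3.5236
Σp_Dᵢ² = 0.23² + 0.03² + 0.16² + 0.22² + 0.14² + 0.22² = 0.0529 + 0.0009 + 0.0256 + 0.0484 + 0.0196 + 0.0484 = 0.1958
B_D = 1 / 0.1958 = 5.1073
Ranking by B (broadest → narrowest): Species D (5.11) > Species B (3.52) > Species C (1.97)

Species D > Species B > Species C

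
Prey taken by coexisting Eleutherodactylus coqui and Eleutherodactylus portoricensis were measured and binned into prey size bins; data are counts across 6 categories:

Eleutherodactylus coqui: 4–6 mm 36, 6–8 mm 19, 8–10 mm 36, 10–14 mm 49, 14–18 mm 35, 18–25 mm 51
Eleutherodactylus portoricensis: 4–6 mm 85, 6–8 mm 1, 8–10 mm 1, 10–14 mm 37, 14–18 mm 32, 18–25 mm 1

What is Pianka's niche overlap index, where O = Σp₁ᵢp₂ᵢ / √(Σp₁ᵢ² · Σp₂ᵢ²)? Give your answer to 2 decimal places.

Proportions for Eleutherodactylus coqui (n=226): 36/226=0.1593, 19/226=0.0841, 36/226=0.1593, 49/226=0.2168, 35/226=0.1549, 51/226=0.2257
Proportions for Eleutherodactylus portoricensis (n=157): 85/157=0.5414, 1/157=0.0064, 1/157=0.0064, 37/157=0.2357, 32/157=0.2038, 1/157=0.0064
Σ p₁ᵢp₂ᵢ = 0.086245 + 0.000538 + 0.001020 + 0.051100 + 0.031569 + 0.001444 = 0.171916
Σp_1ᵢ² = 0.1593² + 0.0841² + 0.1593² + 0.2168² + 0.1549² + 0.2257² = 0.025376 + 0.007073 + 0.025376 + 0.047002 + 0.023994 + 0.050940 = 0.179761
Σp_2ᵢ² = 0.5414² + 0.0064² + 0.0064² + 0.2357² + 0.2038² + 0.0064² = 0.293114 + 0.000041 + 0.000041 + 0.055554 + 0.041534 + 0.000041 = 0.390325
O = 0.171916 / √(0.179761 × 0.390325) = 0.171916 / 0.2648872 = 0.6490

0.65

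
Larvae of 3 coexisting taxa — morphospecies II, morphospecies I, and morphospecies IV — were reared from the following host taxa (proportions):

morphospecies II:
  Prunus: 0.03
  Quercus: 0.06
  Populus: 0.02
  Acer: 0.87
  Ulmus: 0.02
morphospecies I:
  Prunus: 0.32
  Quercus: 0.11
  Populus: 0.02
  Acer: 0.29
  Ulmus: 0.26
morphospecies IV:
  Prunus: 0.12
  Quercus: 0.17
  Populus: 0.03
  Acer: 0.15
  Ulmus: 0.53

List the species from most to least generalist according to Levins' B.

morphospecies I > morphospecies IV > morphospecies II

Σp_IIᵢ² = 0.03² + 0.06² + 0.02² + 0.87² + 0.02² = 0.0009 + 0.0036 + 0.0004 + 0.7569 + 0.0004 = 0.7622
B_II = 1 / 0.7622 = 1.3120
Σp_Iᵢ² = 0.32² + 0.11² + 0.02² + 0.29² + 0.26² = 0.1024 + 0.0121 + 0.0004 + 0.0841 + 0.0676 = 0.2666
B_I = 1 / 0.2666 = 3.7509
Σp_IVᵢ² = 0.12² + 0.17² + 0.03² + 0.15² + 0.53² = 0.0144 + 0.0289 + 0.0009 + 0.0225 + 0.2809 = 0.3476
B_IV = 1 / 0.3476 = 2.8769
Ranking by B (broadest → narrowest): morphospecies I (3.75) > morphospecies IV (2.88) > morphospecies II (1.31)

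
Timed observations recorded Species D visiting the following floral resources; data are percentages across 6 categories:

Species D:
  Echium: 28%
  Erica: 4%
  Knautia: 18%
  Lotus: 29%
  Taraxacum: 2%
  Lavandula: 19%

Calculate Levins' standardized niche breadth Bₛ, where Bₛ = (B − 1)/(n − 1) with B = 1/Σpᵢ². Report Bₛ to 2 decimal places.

0.66

Convert percentages to proportions (divide by 100).
Σpᵢ² = 0.28² + 0.04² + 0.18² + 0.29² + 0.02² + 0.19² = 0.0784 + 0.0016 + 0.0324 + 0.0841 + 0.0004 + 0.0361 = 0.2330
B = 1 / 0.2330 = 4.2918
Bₛ = (B − 1)/(n − 1) = (4.2918 − 1)/(6 − 1) = 3.2918/5 = 0.6584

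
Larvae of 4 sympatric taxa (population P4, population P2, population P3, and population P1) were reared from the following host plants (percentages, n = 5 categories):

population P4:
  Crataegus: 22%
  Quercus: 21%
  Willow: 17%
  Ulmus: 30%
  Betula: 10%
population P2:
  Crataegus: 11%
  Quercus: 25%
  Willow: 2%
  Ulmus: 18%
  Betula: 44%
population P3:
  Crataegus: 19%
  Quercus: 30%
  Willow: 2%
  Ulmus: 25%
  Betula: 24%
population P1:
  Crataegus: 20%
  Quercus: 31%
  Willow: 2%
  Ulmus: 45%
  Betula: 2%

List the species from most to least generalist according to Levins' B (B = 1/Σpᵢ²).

population P4 > population P3 > population P2 > population P1

Convert percentages to proportions (divide by 100).
Σp_P4ᵢ² = 0.22² + 0.21² + 0.17² + 0.30² + 0.10² = 0.0484 + 0.0441 + 0.0289 + 0.0900 + 0.0100 = 0.2214
B_P4 = 1 / 0.2214 = 4.5167
Σp_P2ᵢ² = 0.11² + 0.25² + 0.02² + 0.18² + 0.44² = 0.0121 + 0.0625 + 0.0004 + 0.0324 + 0.1936 = 0.3010
B_P2 = 1 / 0.3010 = 3.3223
Σp_P3ᵢ² = 0.19² + 0.30² + 0.02² + 0.25² + 0.24² = 0.0361 + 0.0900 + 0.0004 + 0.0625 + 0.0576 = 0.2466
B_P3 = 1 / 0.2466 = 4.0552
Σp_P1ᵢ² = 0.20² + 0.31² + 0.02² + 0.45² + 0.02² = 0.0400 + 0.0961 + 0.0004 + 0.2025 + 0.0004 = 0.3394
B_P1 = 1 / 0.3394 = 2.9464
Ranking by B (broadest → narrowest): population P4 (4.52) > population P3 (4.06) > population P2 (3.32) > population P1 (2.95)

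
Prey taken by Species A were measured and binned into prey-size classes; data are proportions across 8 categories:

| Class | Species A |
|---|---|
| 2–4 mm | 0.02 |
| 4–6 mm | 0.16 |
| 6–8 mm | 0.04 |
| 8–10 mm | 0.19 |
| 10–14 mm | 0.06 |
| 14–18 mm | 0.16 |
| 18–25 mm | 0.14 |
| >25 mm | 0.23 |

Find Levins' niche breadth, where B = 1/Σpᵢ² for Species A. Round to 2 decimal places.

Σpᵢ² = 0.02² + 0.16² + 0.04² + 0.19² + 0.06² + 0.16² + 0.14² + 0.23² = 0.0004 + 0.0256 + 0.0016 + 0.0361 + 0.0036 + 0.0256 + 0.0196 + 0.0529 = 0.1654
B = 1 / 0.1654 = 6.0459

6.05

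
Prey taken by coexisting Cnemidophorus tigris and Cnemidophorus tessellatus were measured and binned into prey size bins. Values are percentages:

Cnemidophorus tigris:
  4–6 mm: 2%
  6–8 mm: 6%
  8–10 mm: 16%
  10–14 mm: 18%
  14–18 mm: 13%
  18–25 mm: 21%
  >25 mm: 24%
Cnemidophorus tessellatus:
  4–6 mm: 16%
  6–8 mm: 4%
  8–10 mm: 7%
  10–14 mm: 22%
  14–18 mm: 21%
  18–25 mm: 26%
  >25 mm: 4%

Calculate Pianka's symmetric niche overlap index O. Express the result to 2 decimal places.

0.79

Convert percentages to proportions (divide by 100).
Σ p₁ᵢp₂ᵢ = 0.0032 + 0.0024 + 0.0112 + 0.0396 + 0.0273 + 0.0546 + 0.0096 = 0.1479
Σp_1ᵢ² = 0.02² + 0.06² + 0.16² + 0.18² + 0.13² + 0.21² + 0.24² = 0.0004 + 0.0036 + 0.0256 + 0.0324 + 0.0169 + 0.0441 + 0.0576 = 0.1806
Σp_2ᵢ² = 0.16² + 0.04² + 0.07² + 0.22² + 0.21² + 0.26² + 0.04² = 0.0256 + 0.0016 + 0.0049 + 0.0484 + 0.0441 + 0.0676 + 0.0016 = 0.1938
O = 0.1479 / √(0.1806 × 0.1938) = 0.1479 / 0.18708 = 0.7906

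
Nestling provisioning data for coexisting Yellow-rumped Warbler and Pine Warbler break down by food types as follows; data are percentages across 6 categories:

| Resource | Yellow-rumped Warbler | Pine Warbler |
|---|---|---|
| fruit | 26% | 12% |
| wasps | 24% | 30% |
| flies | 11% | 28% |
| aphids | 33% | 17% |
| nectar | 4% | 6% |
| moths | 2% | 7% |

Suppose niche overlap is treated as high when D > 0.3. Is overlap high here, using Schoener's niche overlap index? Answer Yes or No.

Yes

Convert percentages to proportions (divide by 100).
Σ|p₁ᵢ − p₂ᵢ| = 0.14 + 0.06 + 0.17 + 0.16 + 0.02 + 0.05 = 0.60
D = 1 − ½ × 0.60 = 1 − 0.300 = 0.7000
D = 0.7000 > 0.3 → Yes.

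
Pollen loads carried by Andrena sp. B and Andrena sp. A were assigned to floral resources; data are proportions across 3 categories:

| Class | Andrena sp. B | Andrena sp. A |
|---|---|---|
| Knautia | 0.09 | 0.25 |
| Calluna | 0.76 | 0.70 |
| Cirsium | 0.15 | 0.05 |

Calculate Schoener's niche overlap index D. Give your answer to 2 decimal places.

Σ|p₁ᵢ − p₂ᵢ| = 0.16 + 0.06 + 0.10 = 0.32
D = 1 − ½ × 0.32 = 1 − 0.160 = 0.8400

0.84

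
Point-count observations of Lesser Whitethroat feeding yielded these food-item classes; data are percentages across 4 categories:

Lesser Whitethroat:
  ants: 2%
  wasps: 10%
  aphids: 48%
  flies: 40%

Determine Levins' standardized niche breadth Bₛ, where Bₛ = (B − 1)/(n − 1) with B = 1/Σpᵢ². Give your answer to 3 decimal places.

Convert percentages to proportions (divide by 100).
Σpᵢ² = 0.02² + 0.10² + 0.48² + 0.40² = 0.0004 + 0.0100 + 0.2304 + 0.1600 = 0.4008
B = 1 / 0.4008 = 2.49501
Bₛ = (B − 1)/(n − 1) = (2.49501 − 1)/(4 − 1) = 1.49501/3 = 0.49834

0.498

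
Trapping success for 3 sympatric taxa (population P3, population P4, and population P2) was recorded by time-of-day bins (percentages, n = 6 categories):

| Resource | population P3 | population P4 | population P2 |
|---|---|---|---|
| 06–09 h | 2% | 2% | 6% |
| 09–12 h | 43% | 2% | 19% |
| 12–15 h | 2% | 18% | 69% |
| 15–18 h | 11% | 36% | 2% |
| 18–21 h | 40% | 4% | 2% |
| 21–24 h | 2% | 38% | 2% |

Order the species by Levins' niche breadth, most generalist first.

population P4 > population P3 > population P2

Convert percentages to proportions (divide by 100).
Σp_P3ᵢ² = 0.02² + 0.43² + 0.02² + 0.11² + 0.40² + 0.02² = 0.0004 + 0.1849 + 0.0004 + 0.0121 + 0.1600 + 0.0004 = 0.3582
B_P3 = 1 / 0.3582 = 2.7917
Σp_P4ᵢ² = 0.02² + 0.02² + 0.18² + 0.36² + 0.04² + 0.38² = 0.0004 + 0.0004 + 0.0324 + 0.1296 + 0.0016 + 0.1444 = 0.3088
B_P4 = 1 / 0.3088 = 3.2383
Σp_P2ᵢ² = 0.06² + 0.19² + 0.69² + 0.02² + 0.02² + 0.02² = 0.0036 + 0.0361 + 0.4761 + 0.0004 + 0.0004 + 0.0004 = 0.5170
B_P2 = 1 / 0.5170 = 1.9342
Ranking by B (broadest → narrowest): population P4 (3.24) > population P3 (2.79) > population P2 (1.93)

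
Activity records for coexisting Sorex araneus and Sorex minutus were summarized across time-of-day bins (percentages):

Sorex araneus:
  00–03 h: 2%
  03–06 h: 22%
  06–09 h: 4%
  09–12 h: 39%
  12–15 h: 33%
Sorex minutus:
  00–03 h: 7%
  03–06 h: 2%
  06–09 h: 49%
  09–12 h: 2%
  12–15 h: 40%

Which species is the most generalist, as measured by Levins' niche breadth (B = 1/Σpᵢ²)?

Sorex araneus

Convert percentages to proportions (divide by 100).
Σp_aranᵢ² = 0.02² + 0.22² + 0.04² + 0.39² + 0.33² = 0.0004 + 0.0484 + 0.0016 + 0.1521 + 0.1089 = 0.3114
B_aran = 1 / 0.3114 = 3.2113
Σp_minuᵢ² = 0.07² + 0.02² + 0.49² + 0.02² + 0.40² = 0.0049 + 0.0004 + 0.2401 + 0.0004 + 0.1600 = 0.4058
B_minu = 1 / 0.4058 = 2.4643
Highest B → broadest niche (most generalist): Sorex araneus (B = 3.21).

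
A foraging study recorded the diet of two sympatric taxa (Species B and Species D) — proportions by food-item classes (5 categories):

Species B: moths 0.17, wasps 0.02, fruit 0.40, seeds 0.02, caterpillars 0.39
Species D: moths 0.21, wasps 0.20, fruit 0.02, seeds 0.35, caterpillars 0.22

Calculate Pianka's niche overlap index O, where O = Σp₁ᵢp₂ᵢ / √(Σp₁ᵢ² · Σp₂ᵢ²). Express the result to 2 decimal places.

Σ p₁ᵢp₂ᵢ = 0.0357 + 0.0040 + 0.0080 + 0.0070 + 0.0858 = 0.1405
Σp_1ᵢ² = 0.17² + 0.02² + 0.40² + 0.02² + 0.39² = 0.0289 + 0.0004 + 0.1600 + 0.0004 + 0.1521 = 0.3418
Σp_2ᵢ² = 0.21² + 0.20² + 0.02² + 0.35² + 0.22² = 0.0441 + 0.0400 + 0.0004 + 0.1225 + 0.0484 = 0.2554
O = 0.1405 / √(0.3418 × 0.2554) = 0.1405 / 0.29546 = 0.4755

0.48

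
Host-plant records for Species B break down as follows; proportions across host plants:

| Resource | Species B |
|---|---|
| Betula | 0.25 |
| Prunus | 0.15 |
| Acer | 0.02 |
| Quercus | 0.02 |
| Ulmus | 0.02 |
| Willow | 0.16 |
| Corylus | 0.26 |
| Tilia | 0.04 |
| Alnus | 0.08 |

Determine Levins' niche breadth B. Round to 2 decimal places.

5.34

Σpᵢ² = 0.25² + 0.15² + 0.02² + 0.02² + 0.02² + 0.16² + 0.26² + 0.04² + 0.08² = 0.0625 + 0.0225 + 0.0004 + 0.0004 + 0.0004 + 0.0256 + 0.0676 + 0.0016 + 0.0064 = 0.1874
B = 1 / 0.1874 = 5.3362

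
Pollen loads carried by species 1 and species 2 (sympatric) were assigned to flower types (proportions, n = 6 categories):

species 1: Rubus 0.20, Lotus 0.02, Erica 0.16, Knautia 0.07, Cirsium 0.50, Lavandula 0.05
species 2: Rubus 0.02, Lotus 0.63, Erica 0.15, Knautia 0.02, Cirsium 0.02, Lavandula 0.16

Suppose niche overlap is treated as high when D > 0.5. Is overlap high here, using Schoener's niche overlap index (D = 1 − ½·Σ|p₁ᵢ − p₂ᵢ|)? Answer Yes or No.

No

Σ|p₁ᵢ − p₂ᵢ| = 0.18 + 0.61 + 0.01 + 0.05 + 0.48 + 0.11 = 1.44
D = 1 − ½ × 1.44 = 1 − 0.720 = 0.2800
D = 0.2800 < 0.5 → No.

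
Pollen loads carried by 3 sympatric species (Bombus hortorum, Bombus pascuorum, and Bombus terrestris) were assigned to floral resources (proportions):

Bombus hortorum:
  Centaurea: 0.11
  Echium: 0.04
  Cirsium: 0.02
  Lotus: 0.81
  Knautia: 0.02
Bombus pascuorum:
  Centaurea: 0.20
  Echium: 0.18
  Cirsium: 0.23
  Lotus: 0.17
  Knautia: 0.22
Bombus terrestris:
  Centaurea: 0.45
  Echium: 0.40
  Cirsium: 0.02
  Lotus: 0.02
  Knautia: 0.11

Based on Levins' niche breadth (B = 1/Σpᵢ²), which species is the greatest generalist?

Σp_hortᵢ² = 0.11² + 0.04² + 0.02² + 0.81² + 0.02² = 0.0121 + 0.0016 + 0.0004 + 0.6561 + 0.0004 = 0.6706
B_hort = 1 / 0.6706 = 1.4912
Σp_pascᵢ² = 0.20² + 0.18² + 0.23² + 0.17² + 0.22² = 0.0400 + 0.0324 + 0.0529 + 0.0289 + 0.0484 = 0.2026
B_pasc = 1 / 0.2026 = 4.9358
Σp_terrᵢ² = 0.45² + 0.40² + 0.02² + 0.02² + 0.11² = 0.2025 + 0.1600 + 0.0004 + 0.0004 + 0.0121 = 0.3754
B_terr = 1 / 0.3754 = 2.6638
Highest B → broadest niche (most generalist): Bombus pascuorum (B = 4.94).

Bombus pascuorum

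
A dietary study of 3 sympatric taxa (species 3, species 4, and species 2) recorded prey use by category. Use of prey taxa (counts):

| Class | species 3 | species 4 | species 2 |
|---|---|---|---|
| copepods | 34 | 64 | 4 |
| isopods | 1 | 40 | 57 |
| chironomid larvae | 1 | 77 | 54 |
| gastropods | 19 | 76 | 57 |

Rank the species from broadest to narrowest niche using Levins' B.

species 4 > species 2 > species 3

Proportions for species 3 (n=55): 34/55=0.6182, 1/55=0.0182, 1/55=0.0182, 19/55=0.3455
Proportions for species 4 (n=257): 64/257=0.2490, 40/257=0.1556, 77/257=0.2996, 76/257=0.2957
Proportions for species 2 (n=172): 4/172=0.0233, 57/172=0.3314, 54/172=0.3140, 57/172=0.3314
Σp_3ᵢ² = 0.6182² + 0.0182² + 0.0182² + 0.3455² = 0.382171 + 0.000331 + 0.000331 + 0.119370 = 0.502203
B_3 = 1 / 0.502203 = 1.9912
Σp_4ᵢ² = 0.2490² + 0.1556² + 0.2996² + 0.2957² = 0.062001 + 0.024211 + 0.089760 + 0.087438 = 0.263410
B_4 = 1 / 0.263410 = 3.7964
Σp_2ᵢ² = 0.0233² + 0.3314² + 0.3140² + 0.3314² = 0.000543 + 0.109826 + 0.098596 + 0.109826 = 0.318791
B_2 = 1 / 0.318791 = 3.1369
Ranking by B (broadest → narrowest): species 4 (3.80) > species 2 (3.14) > species 3 (1.99)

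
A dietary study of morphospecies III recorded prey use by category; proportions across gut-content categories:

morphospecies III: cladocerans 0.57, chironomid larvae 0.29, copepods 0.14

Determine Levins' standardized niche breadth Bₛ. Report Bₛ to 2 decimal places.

0.67

Σpᵢ² = 0.57² + 0.29² + 0.14² = 0.3249 + 0.0841 + 0.0196 = 0.4286
B = 1 / 0.4286 = 2.3332
Bₛ = (B − 1)/(n − 1) = (2.3332 − 1)/(3 − 1) = 1.3332/2 = 0.6666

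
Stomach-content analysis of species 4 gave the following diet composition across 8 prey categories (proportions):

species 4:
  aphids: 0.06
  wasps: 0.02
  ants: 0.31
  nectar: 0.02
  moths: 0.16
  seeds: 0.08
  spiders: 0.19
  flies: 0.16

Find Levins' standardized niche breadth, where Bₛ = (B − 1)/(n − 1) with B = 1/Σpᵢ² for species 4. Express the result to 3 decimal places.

0.593

Σpᵢ² = 0.06² + 0.02² + 0.31² + 0.02² + 0.16² + 0.08² + 0.19² + 0.16² = 0.0036 + 0.0004 + 0.0961 + 0.0004 + 0.0256 + 0.0064 + 0.0361 + 0.0256 = 0.1942
B = 1 / 0.1942 = 5.14933
Bₛ = (B − 1)/(n − 1) = (5.14933 − 1)/(8 − 1) = 4.14933/7 = 0.59276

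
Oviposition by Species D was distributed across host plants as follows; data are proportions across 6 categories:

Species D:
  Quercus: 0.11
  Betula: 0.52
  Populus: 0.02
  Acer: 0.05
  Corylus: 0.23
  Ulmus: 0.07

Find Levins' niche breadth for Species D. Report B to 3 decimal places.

2.914

Σpᵢ² = 0.11² + 0.52² + 0.02² + 0.05² + 0.23² + 0.07² = 0.0121 + 0.2704 + 0.0004 + 0.0025 + 0.0529 + 0.0049 = 0.3432
B = 1 / 0.3432 = 2.91375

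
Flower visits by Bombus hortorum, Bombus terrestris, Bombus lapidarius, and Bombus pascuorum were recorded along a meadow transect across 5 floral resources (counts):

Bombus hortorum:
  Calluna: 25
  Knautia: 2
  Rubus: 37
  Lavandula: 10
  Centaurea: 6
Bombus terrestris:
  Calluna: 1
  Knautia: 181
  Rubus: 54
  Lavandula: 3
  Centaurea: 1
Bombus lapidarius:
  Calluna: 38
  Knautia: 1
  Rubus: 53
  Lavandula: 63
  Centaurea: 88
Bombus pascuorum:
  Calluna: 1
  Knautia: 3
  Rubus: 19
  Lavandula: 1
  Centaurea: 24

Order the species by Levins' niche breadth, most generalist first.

Proportions for Bombus hortorum (n=80): 25/80=0.3125, 2/80=0.0250, 37/80=0.4625, 10/80=0.1250, 6/80=0.0750
Proportions for Bombus terrestris (n=240): 1/240=0.0042, 181/240=0.7542, 54/240=0.2250, 3/240=0.0125, 1/240=0.0042
Proportions for Bombus lapidarius (n=243): 38/243=0.1564, 1/243=0.0041, 53/243=0.2181, 63/243=0.2593, 88/243=0.3621
Proportions for Bombus pascuorum (n=48): 1/48=0.0208, 3/48=0.0625, 19/48=0.3958, 1/48=0.0208, 24/48=0.5000
Σp_hortᵢ² = 0.3125² + 0.0250² + 0.4625² + 0.1250² + 0.0750² = 0.097656 + 0.000625 + 0.213906 + 0.015625 + 0.005625 = 0.333437
B_hort = 1 / 0.333437 = 2.9991
Σp_terrᵢ² = 0.0042² + 0.7542² + 0.2250² + 0.0125² + 0.0042² = 0.000018 + 0.568818 + 0.050625 + 0.000156 + 0.000018 = 0.619635
B_terr = 1 / 0.619635 = 1.6139
Σp_lapiᵢ² = 0.1564² + 0.0041² + 0.2181² + 0.2593² + 0.3621² = 0.024461 + 0.000017 + 0.047568 + 0.067236 + 0.131116 = 0.270398
B_lapi = 1 / 0.270398 = 3.6983
Σp_pascᵢ² = 0.0208² + 0.0625² + 0.3958² + 0.0208² + 0.5000² = 0.000433 + 0.003906 + 0.156658 + 0.000433 + 0.250000 = 0.411430
B_pasc = 1 / 0.411430 = 2.4305
Ranking by B (broadest → narrowest): Bombus lapidarius (3.70) > Bombus hortorum (3.00) > Bombus pascuorum (2.43) > Bombus terrestris (1.61)

Bombus lapidarius > Bombus hortorum > Bombus pascuorum > Bombus terrestris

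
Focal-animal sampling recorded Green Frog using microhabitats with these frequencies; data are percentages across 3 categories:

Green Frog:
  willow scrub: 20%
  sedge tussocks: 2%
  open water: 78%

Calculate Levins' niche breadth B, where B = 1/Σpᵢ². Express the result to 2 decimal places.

1.54

Convert percentages to proportions (divide by 100).
Σpᵢ² = 0.20² + 0.02² + 0.78² = 0.0400 + 0.0004 + 0.6084 = 0.6488
B = 1 / 0.6488 = 1.5413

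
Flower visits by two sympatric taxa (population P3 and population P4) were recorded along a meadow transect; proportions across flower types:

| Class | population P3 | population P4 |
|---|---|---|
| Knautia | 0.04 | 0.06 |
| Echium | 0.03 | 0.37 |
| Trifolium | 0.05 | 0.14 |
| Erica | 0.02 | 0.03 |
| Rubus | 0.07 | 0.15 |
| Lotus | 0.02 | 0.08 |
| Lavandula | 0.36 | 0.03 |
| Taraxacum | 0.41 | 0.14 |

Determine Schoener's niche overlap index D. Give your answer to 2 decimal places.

0.40

Σ|p₁ᵢ − p₂ᵢ| = 0.02 + 0.34 + 0.09 + 0.01 + 0.08 + 0.06 + 0.33 + 0.27 = 1.20
D = 1 − ½ × 1.20 = 1 − 0.600 = 0.4000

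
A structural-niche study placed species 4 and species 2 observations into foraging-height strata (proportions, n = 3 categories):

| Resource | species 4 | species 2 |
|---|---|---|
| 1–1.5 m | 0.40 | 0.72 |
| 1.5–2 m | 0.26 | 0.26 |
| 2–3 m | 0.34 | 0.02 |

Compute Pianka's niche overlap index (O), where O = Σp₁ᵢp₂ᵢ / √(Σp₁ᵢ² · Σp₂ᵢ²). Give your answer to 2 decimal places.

0.81

Σ p₁ᵢp₂ᵢ = 0.2880 + 0.0676 + 0.0068 = 0.3624
Σp_1ᵢ² = 0.40² + 0.26² + 0.34² = 0.1600 + 0.0676 + 0.1156 = 0.3432
Σp_2ᵢ² = 0.72² + 0.26² + 0.02² = 0.5184 + 0.0676 + 0.0004 = 0.5864
O = 0.3624 / √(0.3432 × 0.5864) = 0.3624 / 0.44861 = 0.8078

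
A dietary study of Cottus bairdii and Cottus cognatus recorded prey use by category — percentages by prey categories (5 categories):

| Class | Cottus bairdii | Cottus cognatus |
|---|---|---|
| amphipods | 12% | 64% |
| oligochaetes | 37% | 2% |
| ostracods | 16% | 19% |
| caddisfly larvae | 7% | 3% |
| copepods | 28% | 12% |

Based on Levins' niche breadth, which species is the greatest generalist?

Convert percentages to proportions (divide by 100).
Σp_bairᵢ² = 0.12² + 0.37² + 0.16² + 0.07² + 0.28² = 0.0144 + 0.1369 + 0.0256 + 0.0049 + 0.0784 = 0.2602
B_bair = 1 / 0.2602 = 3.8432
Σp_cognᵢ² = 0.64² + 0.02² + 0.19² + 0.03² + 0.12² = 0.4096 + 0.0004 + 0.0361 + 0.0009 + 0.0144 = 0.4614
B_cogn = 1 / 0.4614 = 2.1673
Highest B → broadest niche (most generalist): Cottus bairdii (B = 3.84).

Cottus bairdii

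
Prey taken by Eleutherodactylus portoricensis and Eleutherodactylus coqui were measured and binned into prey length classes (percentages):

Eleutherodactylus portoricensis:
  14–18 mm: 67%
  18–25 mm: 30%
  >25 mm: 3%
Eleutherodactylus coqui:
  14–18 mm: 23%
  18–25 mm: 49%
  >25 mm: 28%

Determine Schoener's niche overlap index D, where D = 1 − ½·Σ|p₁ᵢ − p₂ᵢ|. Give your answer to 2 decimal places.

Convert percentages to proportions (divide by 100).
Σ|p₁ᵢ − p₂ᵢ| = 0.44 + 0.19 + 0.25 = 0.88
D = 1 − ½ × 0.88 = 1 − 0.440 = 0.5600

0.56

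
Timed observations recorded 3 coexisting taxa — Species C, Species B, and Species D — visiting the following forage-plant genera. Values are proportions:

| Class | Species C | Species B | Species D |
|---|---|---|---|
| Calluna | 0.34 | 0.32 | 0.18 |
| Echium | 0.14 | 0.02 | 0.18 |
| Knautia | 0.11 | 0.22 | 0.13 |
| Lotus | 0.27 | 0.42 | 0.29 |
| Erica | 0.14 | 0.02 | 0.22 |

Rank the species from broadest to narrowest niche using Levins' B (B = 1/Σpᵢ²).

Species D > Species C > Species B

Σp_Cᵢ² = 0.34² + 0.14² + 0.11² + 0.27² + 0.14² = 0.1156 + 0.0196 + 0.0121 + 0.0729 + 0.0196 = 0.2398
B_C = 1 / 0.2398 = 4.1701
Σp_Bᵢ² = 0.32² + 0.02² + 0.22² + 0.42² + 0.02² = 0.1024 + 0.0004 + 0.0484 + 0.1764 + 0.0004 = 0.3280
B_B = 1 / 0.3280 = 3.0488
Σp_Dᵢ² = 0.18² + 0.18² + 0.13² + 0.29² + 0.22² = 0.0324 + 0.0324 + 0.0169 + 0.0841 + 0.0484 = 0.2142
B_D = 1 / 0.2142 = 4.6685
Ranking by B (broadest → narrowest): Species D (4.67) > Species C (4.17) > Species B (3.05)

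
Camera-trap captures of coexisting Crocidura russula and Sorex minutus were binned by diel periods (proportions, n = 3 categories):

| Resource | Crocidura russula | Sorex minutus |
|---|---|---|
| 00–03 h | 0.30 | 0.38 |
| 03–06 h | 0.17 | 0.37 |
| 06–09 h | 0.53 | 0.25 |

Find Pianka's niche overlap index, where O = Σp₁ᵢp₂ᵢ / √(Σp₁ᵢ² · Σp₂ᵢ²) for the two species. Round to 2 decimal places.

Σ p₁ᵢp₂ᵢ = 0.1140 + 0.0629 + 0.1325 = 0.3094
Σp_1ᵢ² = 0.30² + 0.17² + 0.53² = 0.0900 + 0.0289 + 0.2809 = 0.3998
Σp_2ᵢ² = 0.38² + 0.37² + 0.25² = 0.1444 + 0.1369 + 0.0625 = 0.3438
O = 0.3094 / √(0.3998 × 0.3438) = 0.3094 / 0.37074 = 0.8345

0.83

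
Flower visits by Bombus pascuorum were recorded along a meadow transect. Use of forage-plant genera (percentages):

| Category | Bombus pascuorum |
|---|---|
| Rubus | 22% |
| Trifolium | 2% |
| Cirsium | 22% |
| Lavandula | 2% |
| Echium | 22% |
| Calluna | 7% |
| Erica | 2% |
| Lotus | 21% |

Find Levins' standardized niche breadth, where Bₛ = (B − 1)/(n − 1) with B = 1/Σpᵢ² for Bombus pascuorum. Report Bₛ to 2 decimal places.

0.59

Convert percentages to proportions (divide by 100).
Σpᵢ² = 0.22² + 0.02² + 0.22² + 0.02² + 0.22² + 0.07² + 0.02² + 0.21² = 0.0484 + 0.0004 + 0.0484 + 0.0004 + 0.0484 + 0.0049 + 0.0004 + 0.0441 = 0.1954
B = 1 / 0.1954 = 5.1177
Bₛ = (B − 1)/(n − 1) = (5.1177 − 1)/(8 − 1) = 4.1177/7 = 0.5882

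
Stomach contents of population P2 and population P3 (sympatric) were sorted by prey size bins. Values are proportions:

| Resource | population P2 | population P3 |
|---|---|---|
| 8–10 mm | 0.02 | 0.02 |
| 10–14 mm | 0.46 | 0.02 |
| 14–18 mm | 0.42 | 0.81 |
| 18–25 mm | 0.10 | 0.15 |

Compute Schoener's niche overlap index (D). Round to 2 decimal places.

Σ|p₁ᵢ − p₂ᵢ| = 0.00 + 0.44 + 0.39 + 0.05 = 0.88
D = 1 − ½ × 0.88 = 1 − 0.440 = 0.5600

0.56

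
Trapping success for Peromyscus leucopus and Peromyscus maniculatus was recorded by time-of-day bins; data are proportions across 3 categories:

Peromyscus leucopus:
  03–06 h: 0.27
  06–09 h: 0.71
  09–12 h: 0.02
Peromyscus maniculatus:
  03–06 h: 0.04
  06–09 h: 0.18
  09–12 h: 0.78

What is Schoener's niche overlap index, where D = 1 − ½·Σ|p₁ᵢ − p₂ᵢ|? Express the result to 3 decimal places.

0.240

Σ|p₁ᵢ − p₂ᵢ| = 0.23 + 0.53 + 0.76 = 1.52
D = 1 − ½ × 1.52 = 1 − 0.760 = 0.24000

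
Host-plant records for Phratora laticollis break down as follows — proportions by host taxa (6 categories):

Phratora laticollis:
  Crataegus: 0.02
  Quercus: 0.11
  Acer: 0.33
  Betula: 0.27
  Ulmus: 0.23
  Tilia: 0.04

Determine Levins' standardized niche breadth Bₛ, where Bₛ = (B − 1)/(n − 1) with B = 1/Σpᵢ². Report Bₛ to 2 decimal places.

Σpᵢ² = 0.02² + 0.11² + 0.33² + 0.27² + 0.23² + 0.04² = 0.0004 + 0.0121 + 0.1089 + 0.0729 + 0.0529 + 0.0016 = 0.2488
B = 1 / 0.2488 = 4.0193
Bₛ = (B − 1)/(n − 1) = (4.0193 − 1)/(6 − 1) = 3.0193/5 = 0.6039

0.60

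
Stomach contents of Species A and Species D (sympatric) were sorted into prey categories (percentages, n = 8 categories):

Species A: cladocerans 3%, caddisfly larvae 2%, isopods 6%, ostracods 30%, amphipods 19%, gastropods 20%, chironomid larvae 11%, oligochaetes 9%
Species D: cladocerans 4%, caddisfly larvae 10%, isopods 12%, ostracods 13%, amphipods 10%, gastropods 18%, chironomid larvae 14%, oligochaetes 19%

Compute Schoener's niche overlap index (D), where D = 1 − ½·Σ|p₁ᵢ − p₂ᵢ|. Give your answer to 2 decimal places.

Convert percentages to proportions (divide by 100).
Σ|p₁ᵢ − p₂ᵢ| = 0.01 + 0.08 + 0.06 + 0.17 + 0.09 + 0.02 + 0.03 + 0.10 = 0.56
D = 1 − ½ × 0.56 = 1 − 0.280 = 0.7200

0.72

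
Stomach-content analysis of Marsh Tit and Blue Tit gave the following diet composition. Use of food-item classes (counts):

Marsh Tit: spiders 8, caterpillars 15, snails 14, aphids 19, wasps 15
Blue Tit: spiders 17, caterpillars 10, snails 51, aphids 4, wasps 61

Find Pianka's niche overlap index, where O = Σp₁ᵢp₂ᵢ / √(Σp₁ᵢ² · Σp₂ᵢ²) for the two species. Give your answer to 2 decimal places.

0.74

Proportions for Marsh Tit (n=71): 8/71=0.1127, 15/71=0.2113, 14/71=0.1972, 19/71=0.2676, 15/71=0.2113
Proportions for Blue Tit (n=143): 17/143=0.1189, 10/143=0.0699, 51/143=0.3566, 4/143=0.0280, 61/143=0.4266
Σ p₁ᵢp₂ᵢ = 0.013400 + 0.014770 + 0.070322 + 0.007493 + 0.090141 = 0.196126
Σp_1ᵢ² = 0.1127² + 0.2113² + 0.1972² + 0.2676² + 0.2113² = 0.012701 + 0.044648 + 0.038888 + 0.071610 + 0.044648 = 0.212495
Σp_2ᵢ² = 0.1189² + 0.0699² + 0.3566² + 0.0280² + 0.4266² = 0.014137 + 0.004886 + 0.127164 + 0.000784 + 0.181988 = 0.328959
O = 0.196126 / √(0.212495 × 0.328959) = 0.196126 / 0.2643901 = 0.7418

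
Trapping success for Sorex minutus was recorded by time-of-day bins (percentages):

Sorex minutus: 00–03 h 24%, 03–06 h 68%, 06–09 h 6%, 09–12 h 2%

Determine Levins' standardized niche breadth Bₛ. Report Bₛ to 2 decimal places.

0.30

Convert percentages to proportions (divide by 100).
Σpᵢ² = 0.24² + 0.68² + 0.06² + 0.02² = 0.0576 + 0.4624 + 0.0036 + 0.0004 = 0.5240
B = 1 / 0.5240 = 1.9084
Bₛ = (B − 1)/(n − 1) = (1.9084 − 1)/(4 − 1) = 0.9084/3 = 0.3028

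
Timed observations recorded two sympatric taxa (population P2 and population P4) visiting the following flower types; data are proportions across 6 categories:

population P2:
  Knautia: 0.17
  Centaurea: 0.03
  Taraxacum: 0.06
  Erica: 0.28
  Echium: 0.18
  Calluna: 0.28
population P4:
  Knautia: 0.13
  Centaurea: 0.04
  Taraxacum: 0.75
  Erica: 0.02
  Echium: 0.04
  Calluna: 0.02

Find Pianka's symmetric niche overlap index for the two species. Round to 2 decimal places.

0.24

Σ p₁ᵢp₂ᵢ = 0.0221 + 0.0012 + 0.0450 + 0.0056 + 0.0072 + 0.0056 = 0.0867
Σp_1ᵢ² = 0.17² + 0.03² + 0.06² + 0.28² + 0.18² + 0.28² = 0.0289 + 0.0009 + 0.0036 + 0.0784 + 0.0324 + 0.0784 = 0.2226
Σp_2ᵢ² = 0.13² + 0.04² + 0.75² + 0.02² + 0.04² + 0.02² = 0.0169 + 0.0016 + 0.5625 + 0.0004 + 0.0016 + 0.0004 = 0.5834
O = 0.0867 / √(0.2226 × 0.5834) = 0.0867 / 0.36037 = 0.2406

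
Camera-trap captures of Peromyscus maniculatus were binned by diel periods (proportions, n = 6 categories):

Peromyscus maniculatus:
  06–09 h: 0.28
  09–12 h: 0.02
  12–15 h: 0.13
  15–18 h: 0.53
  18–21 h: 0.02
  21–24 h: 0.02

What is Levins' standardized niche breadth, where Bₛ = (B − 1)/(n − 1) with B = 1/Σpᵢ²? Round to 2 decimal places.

Σpᵢ² = 0.28² + 0.02² + 0.13² + 0.53² + 0.02² + 0.02² = 0.0784 + 0.0004 + 0.0169 + 0.2809 + 0.0004 + 0.0004 = 0.3774
B = 1 / 0.3774 = 2.6497
Bₛ = (B − 1)/(n − 1) = (2.6497 − 1)/(6 − 1) = 1.6497/5 = 0.3299

0.33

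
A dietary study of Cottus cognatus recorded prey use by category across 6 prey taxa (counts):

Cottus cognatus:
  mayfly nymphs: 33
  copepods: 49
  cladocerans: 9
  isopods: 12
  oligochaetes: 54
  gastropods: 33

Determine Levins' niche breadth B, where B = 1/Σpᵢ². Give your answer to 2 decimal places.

4.68

Proportions for Cottus cognatus (n=190): 33/190=0.1737, 49/190=0.2579, 9/190=0.0474, 12/190=0.0632, 54/190=0.2842, 33/190=0.1737
Σpᵢ² = 0.1737² + 0.2579² + 0.0474² + 0.0632² + 0.2842² + 0.1737² = 0.030172 + 0.066512 + 0.002247 + 0.003994 + 0.080770 + 0.030172 = 0.213867
B = 1 / 0.213867 = 4.6758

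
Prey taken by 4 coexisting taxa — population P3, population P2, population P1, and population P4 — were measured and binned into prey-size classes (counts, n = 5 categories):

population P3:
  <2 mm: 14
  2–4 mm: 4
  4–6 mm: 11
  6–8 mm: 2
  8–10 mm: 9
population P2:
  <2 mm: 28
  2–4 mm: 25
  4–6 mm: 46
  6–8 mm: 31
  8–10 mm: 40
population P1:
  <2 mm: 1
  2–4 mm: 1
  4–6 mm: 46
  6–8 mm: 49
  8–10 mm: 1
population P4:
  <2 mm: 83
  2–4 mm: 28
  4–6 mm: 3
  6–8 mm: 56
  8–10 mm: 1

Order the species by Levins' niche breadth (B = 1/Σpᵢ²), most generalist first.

population P2 > population P3 > population P4 > population P1

Proportions for population P3 (n=40): 14/40=0.3500, 4/40=0.1000, 11/40=0.2750, 2/40=0.0500, 9/40=0.2250
Proportions for population P2 (n=170): 28/170=0.1647, 25/170=0.1471, 46/170=0.2706, 31/170=0.1824, 40/170=0.2353
Proportions for population P1 (n=98): 1/98=0.0102, 1/98=0.0102, 46/98=0.4694, 49/98=0.5000, 1/98=0.0102
Proportions for population P4 (n=171): 83/171=0.4854, 28/171=0.1637, 3/171=0.0175, 56/171=0.3275, 1/171=0.0058
Σp_P3ᵢ² = 0.3500² + 0.1000² + 0.2750² + 0.0500² + 0.2250² = 0.122500 + 0.010000 + 0.075625 + 0.002500 + 0.050625 = 0.261250
B_P3 = 1 / 0.261250 = 3.8278
Σp_P2ᵢ² = 0.1647² + 0.1471² + 0.2706² + 0.1824² + 0.2353² = 0.027126 + 0.021638 + 0.073224 + 0.033270 + 0.055366 = 0.210624
B_P2 = 1 / 0.210624 = 4.7478
Σp_P1ᵢ² = 0.0102² + 0.0102² + 0.4694² + 0.5000² + 0.0102² = 0.000104 + 0.000104 + 0.220336 + 0.250000 + 0.000104 = 0.470648
B_P1 = 1 / 0.470648 = 2.1247
Σp_P4ᵢ² = 0.4854² + 0.1637² + 0.0175² + 0.3275² + 0.0058² = 0.235613 + 0.026798 + 0.000306 + 0.107256 + 0.000034 = 0.370007
B_P4 = 1 / 0.370007 = 2.7027
Ranking by B (broadest → narrowest): population P2 (4.75) > population P3 (3.83) > population P4 (2.70) > population P1 (2.12)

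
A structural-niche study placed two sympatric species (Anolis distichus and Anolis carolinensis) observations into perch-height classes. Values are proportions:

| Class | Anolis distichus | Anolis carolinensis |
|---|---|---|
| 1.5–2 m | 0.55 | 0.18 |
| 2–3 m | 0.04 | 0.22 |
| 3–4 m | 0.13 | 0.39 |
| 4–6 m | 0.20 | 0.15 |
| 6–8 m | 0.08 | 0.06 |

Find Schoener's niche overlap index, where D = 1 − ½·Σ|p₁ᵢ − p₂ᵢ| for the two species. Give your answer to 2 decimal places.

Σ|p₁ᵢ − p₂ᵢ| = 0.37 + 0.18 + 0.26 + 0.05 + 0.02 = 0.88
D = 1 − ½ × 0.88 = 1 − 0.440 = 0.5600

0.56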